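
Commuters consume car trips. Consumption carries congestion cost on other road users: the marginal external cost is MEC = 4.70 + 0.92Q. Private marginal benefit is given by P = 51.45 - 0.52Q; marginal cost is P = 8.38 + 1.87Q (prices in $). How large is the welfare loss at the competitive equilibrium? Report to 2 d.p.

Market equilibrium (private): 8.38 + 1.87Q = 51.45 - 0.52Q → Q_m = 18.0209.
Social marginal benefit = demand − MEC = 46.75 - 1.44Q.
Set SMB = MC: 46.75 - 1.44Q = 8.38 + 1.87Q → Q* = 11.5921.
Between Q* and Q_m the wedge MC − SMB runs linearly from 0 to MEC(Q_m), so the loss is a triangle.
DWL = ½ × 6.4288 × 21.2792 = 68.3999.

DWL = $68.40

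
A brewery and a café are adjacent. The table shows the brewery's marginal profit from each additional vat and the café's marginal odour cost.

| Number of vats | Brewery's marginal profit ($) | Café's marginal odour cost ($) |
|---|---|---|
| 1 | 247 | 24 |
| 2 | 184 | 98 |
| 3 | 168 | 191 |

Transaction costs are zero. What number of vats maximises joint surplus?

Bargaining reaches the level where marginal profit last exceeds marginal odour cost.
That holds through level 2 (184 ≥ 98) but not at 3 (168 < 191).

2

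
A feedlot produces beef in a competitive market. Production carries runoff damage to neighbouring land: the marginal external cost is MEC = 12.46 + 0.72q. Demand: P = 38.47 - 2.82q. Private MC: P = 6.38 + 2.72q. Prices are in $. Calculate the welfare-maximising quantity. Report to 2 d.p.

Social marginal cost = private MC + MEC = 18.84 + 3.44q.
Set SMC = demand: 18.84 + 3.44q = 38.47 - 2.82q → q* = 3.1358.

q* = 3.14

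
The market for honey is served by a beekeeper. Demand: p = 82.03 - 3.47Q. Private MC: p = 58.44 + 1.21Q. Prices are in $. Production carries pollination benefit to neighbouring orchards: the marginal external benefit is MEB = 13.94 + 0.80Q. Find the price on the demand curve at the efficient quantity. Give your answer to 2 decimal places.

P = $48.47

Social marginal cost = private MC − MEB = 44.50 + 0.41Q.
Set SMC = demand: 44.50 + 0.41Q = 82.03 - 3.47Q → Q* = 9.6727.
Consumer price on the demand curve at Q*: 82.03 − 3.47×9.6727 = 48.4657.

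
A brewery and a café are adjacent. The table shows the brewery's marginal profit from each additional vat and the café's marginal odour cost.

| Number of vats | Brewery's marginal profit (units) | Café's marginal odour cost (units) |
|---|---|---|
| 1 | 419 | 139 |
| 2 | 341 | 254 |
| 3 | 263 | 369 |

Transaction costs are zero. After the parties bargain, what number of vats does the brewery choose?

Bargaining reaches the level where marginal profit last exceeds marginal odour cost.
That holds through level 2 (341 ≥ 254) but not at 3 (263 < 369).

2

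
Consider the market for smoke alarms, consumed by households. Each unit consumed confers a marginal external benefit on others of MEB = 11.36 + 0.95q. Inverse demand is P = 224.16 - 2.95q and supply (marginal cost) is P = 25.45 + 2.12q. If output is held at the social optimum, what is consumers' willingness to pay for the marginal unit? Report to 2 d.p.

P = 73.75

Social marginal benefit = demand + MEB = 235.52 - 2.00q.
Set SMB = MC: 235.52 - 2.00q = 25.45 + 2.12q → q* = 50.9879.
Consumer price on the demand curve at q*: 224.16 − 2.95×50.9879 = 73.7457.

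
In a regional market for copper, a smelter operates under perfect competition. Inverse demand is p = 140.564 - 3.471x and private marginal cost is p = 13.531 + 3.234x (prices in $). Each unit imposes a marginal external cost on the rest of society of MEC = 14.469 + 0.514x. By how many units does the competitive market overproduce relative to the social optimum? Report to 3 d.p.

3.353 units

Market equilibrium (private): 13.531 + 3.234x = 140.564 - 3.471x → x_m = 18.9460.
Social marginal cost = private MC + MEC = 28.000 + 3.748x.
Set SMC = demand: 28.000 + 3.748x = 140.564 - 3.471x → x* = 15.5927.
Gap = |18.9460 − 15.5927| = 3.3533.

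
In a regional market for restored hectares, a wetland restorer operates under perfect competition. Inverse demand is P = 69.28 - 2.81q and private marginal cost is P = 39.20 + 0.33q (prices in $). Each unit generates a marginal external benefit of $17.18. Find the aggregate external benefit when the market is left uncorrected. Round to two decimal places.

$164.58

Market equilibrium (private): 39.20 + 0.33q = 69.28 - 2.81q → q_m = 9.5796.
Total external benefit = MEB × q_m = 17.18 × 9.5796 = 164.5775.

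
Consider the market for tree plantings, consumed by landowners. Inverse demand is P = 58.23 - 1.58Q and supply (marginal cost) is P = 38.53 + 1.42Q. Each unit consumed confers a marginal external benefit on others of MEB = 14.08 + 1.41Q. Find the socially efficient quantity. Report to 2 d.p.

Q* = 21.25

Social marginal benefit = demand + MEB = 72.31 - 0.17Q.
Set SMB = MC: 72.31 - 0.17Q = 38.53 + 1.42Q → Q* = 21.2453.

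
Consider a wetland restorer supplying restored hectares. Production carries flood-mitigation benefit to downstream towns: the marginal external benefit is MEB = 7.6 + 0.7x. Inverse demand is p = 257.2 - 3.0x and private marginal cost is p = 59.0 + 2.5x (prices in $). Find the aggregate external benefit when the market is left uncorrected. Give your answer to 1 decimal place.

Market equilibrium (private): 59.0 + 2.5x = 257.2 - 3.0x → x_m = 36.0364.
Total external benefit = ∫₀^{x_m} (7.6 + 0.7x) dx = 7.6×36.0364 + ½×0.7×36.0364² = 728.3944.

$728.4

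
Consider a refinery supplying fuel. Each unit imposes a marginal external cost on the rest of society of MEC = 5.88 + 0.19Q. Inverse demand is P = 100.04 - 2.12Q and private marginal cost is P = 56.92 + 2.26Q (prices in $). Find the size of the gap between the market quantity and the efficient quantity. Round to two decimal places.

Market equilibrium (private): 56.92 + 2.26Q = 100.04 - 2.12Q → Q_m = 9.8447.
Social marginal cost = private MC + MEC = 62.80 + 2.45Q.
Set SMC = demand: 62.80 + 2.45Q = 100.04 - 2.12Q → Q* = 8.1488.
Gap = |9.8447 − 8.1488| = 1.6959.

1.70 units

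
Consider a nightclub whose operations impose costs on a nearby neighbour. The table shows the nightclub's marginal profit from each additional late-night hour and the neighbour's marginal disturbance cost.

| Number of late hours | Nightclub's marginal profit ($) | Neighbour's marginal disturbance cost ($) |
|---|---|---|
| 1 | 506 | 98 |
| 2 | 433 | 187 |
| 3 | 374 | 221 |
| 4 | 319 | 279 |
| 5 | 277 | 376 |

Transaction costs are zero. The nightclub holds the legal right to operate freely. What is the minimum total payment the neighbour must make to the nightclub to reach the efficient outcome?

$277

Left alone the nightclub would choose level 5 (marginal profit stays positive).
Efficient level: k* = 4 (marginal profit ≥ marginal disturbance cost through 4).
The neighbour must at least cover the nightclub's forgone profit from cutting 5→4: 277 = 277.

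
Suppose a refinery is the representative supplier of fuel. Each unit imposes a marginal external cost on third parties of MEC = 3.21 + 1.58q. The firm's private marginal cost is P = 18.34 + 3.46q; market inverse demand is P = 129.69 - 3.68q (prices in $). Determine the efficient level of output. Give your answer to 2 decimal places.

q* = 12.40

Social marginal cost = private MC + MEC = 21.55 + 5.04q.
Set SMC = demand: 21.55 + 5.04q = 129.69 - 3.68q → q* = 12.4014.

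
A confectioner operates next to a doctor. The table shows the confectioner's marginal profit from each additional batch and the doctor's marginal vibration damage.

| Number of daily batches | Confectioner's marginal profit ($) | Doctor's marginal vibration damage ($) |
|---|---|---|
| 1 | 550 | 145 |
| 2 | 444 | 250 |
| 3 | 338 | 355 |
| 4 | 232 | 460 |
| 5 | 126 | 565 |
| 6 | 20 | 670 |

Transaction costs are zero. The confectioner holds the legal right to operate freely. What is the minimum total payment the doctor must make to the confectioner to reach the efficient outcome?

Left alone the confectioner would choose level 6 (marginal profit stays positive).
Efficient level: k* = 2 (marginal profit ≥ marginal vibration damage through 2).
The doctor must at least cover the confectioner's forgone profit from cutting 6→2: 338 + 232 + 126 + 20 = 716.

$716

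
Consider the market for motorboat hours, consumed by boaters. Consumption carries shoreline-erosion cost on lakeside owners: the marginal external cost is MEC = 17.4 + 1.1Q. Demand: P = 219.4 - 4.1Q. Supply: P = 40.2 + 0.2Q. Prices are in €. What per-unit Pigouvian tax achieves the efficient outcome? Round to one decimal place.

Social marginal benefit = demand − MEC = 202.0 - 5.2Q.
Set SMB = MC: 202.0 - 5.2Q = 40.2 + 0.2Q → Q* = 29.9630.
The Pigouvian tax equals MEC at Q*: 17.4 + 1.1×29.9630 = 50.3593.

tax = €50.4 per unit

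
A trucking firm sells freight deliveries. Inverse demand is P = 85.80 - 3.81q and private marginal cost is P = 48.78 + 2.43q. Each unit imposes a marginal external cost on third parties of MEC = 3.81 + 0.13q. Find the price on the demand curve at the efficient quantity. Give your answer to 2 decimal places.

P = 65.94

Social marginal cost = private MC + MEC = 52.59 + 2.56q.
Set SMC = demand: 52.59 + 2.56q = 85.80 - 3.81q → q* = 5.2135.
Consumer price on the demand curve at q*: 85.80 − 3.81×5.2135 = 65.9366.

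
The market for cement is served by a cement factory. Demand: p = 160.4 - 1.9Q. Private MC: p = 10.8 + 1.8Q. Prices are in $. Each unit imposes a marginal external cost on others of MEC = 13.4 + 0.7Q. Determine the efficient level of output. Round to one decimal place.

Q* = 31.0

Social marginal cost = private MC + MEC = 24.2 + 2.5Q.
Set SMC = demand: 24.2 + 2.5Q = 160.4 - 1.9Q → Q* = 30.9545.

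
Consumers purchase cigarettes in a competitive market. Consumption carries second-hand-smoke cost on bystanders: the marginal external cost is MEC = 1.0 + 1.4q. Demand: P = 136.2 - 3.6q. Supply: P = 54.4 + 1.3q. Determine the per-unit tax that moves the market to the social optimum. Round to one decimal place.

Social marginal benefit = demand − MEC = 135.2 - 5.0q.
Set SMB = MC: 135.2 - 5.0q = 54.4 + 1.3q → q* = 12.8254.
The Pigouvian tax equals MEC at q*: 1.0 + 1.4×12.8254 = 18.9556.

tax = 19.0 per unit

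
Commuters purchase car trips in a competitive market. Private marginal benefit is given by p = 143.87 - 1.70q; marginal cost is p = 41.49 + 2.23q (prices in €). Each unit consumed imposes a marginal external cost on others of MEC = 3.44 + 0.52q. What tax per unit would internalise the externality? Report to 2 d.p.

Social marginal benefit = demand − MEC = 140.43 - 2.22q.
Set SMB = MC: 140.43 - 2.22q = 41.49 + 2.23q → q* = 22.2337.
The Pigouvian tax equals MEC at q*: 3.44 + 0.52×22.2337 = 15.0015.

tax = €15.00 per unit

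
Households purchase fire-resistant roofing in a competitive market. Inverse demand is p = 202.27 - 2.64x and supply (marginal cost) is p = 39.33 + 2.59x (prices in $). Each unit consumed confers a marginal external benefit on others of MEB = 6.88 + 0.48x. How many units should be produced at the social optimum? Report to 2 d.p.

Social marginal benefit = demand + MEB = 209.15 - 2.16x.
Set SMB = MC: 209.15 - 2.16x = 39.33 + 2.59x → x* = 35.7516.

x* = 35.75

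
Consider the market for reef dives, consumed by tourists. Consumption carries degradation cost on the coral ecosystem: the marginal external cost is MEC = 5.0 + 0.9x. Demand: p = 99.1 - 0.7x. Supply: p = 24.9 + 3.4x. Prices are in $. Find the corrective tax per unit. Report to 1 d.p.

Social marginal benefit = demand − MEC = 94.1 - 1.6x.
Set SMB = MC: 94.1 - 1.6x = 24.9 + 3.4x → x* = 13.8400.
The Pigouvian tax equals MEC at x*: 5.0 + 0.9×13.8400 = 17.4560.

tax = $17.5 per unit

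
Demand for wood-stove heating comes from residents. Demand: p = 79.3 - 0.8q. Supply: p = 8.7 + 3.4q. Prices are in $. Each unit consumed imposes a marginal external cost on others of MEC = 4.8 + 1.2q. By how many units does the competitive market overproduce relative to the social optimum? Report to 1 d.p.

Market equilibrium (private): 8.7 + 3.4q = 79.3 - 0.8q → q_m = 16.8095.
Social marginal benefit = demand − MEC = 74.5 - 2.0q.
Set SMB = MC: 74.5 - 2.0q = 8.7 + 3.4q → q* = 12.1852.
Gap = |16.8095 − 12.1852| = 4.6243.

4.6 units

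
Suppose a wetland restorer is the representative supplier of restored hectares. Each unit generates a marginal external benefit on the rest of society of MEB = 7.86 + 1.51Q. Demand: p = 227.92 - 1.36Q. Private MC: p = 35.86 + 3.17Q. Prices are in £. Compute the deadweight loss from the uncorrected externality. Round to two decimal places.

DWL = £855.42

Market equilibrium (private): 35.86 + 3.17Q = 227.92 - 1.36Q → Q_m = 42.3974.
Social marginal cost = private MC − MEB = 28.00 + 1.66Q.
Set SMC = demand: 28.00 + 1.66Q = 227.92 - 1.36Q → Q* = 66.1987.
Height of the DWL triangle at Q_m is demand(Q_m) − SMC(Q_m) = MEB(Q_m) = 71.8800.
DWL = ½ × 23.8013 × 71.8800 = 855.4187.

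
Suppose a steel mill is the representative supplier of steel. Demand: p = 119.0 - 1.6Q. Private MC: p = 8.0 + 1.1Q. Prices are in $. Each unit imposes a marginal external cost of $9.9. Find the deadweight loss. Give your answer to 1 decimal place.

Market equilibrium (private): 8.0 + 1.1Q = 119.0 - 1.6Q → Q_m = 41.1111.
Social marginal cost = private MC + MEC = 17.9 + 1.1Q.
Set SMC = demand: 17.9 + 1.1Q = 119.0 - 1.6Q → Q* = 37.4444.
Height of the DWL triangle at Q_m is SMC(Q_m) − demand(Q_m) = MEC(Q_m) = 9.9000.
DWL = ½ × 3.6667 × 9.9000 = 18.1502.

DWL = $18.2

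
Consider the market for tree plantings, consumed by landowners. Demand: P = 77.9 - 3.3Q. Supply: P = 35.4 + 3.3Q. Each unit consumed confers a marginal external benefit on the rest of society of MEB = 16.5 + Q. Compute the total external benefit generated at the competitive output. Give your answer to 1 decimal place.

Market equilibrium (private): 35.4 + 3.3Q = 77.9 - 3.3Q → Q_m = 6.4394.
Total external benefit = ∫₀^{Q_m} (16.5 + 1.0Q) dQ = 16.5×6.4394 + ½×1.0×6.4394² = 126.9830.

127.0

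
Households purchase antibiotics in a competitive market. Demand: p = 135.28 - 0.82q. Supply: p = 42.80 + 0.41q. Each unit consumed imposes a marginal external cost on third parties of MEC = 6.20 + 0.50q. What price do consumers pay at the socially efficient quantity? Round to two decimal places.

Social marginal benefit = demand − MEC = 129.08 - 1.32q.
Set SMB = MC: 129.08 - 1.32q = 42.80 + 0.41q → q* = 49.8728.
Consumer price on the demand curve at q*: 135.28 − 0.82×49.8728 = 94.3843.

P = 94.38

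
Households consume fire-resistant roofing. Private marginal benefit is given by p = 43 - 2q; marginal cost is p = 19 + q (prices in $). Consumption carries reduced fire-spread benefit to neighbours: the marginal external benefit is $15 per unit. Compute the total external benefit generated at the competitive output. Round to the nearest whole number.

Market equilibrium (private): 19 + q = 43 - 2q → q_m = 8.0000.
Total external benefit = MEB × q_m = 15 × 8.0000 = 120.0000.

$120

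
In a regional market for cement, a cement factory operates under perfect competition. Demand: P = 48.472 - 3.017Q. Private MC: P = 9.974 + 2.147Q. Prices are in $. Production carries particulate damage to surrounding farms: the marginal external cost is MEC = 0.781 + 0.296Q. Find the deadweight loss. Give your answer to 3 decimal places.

DWL = $0.817

Market equilibrium (private): 9.974 + 2.147Q = 48.472 - 3.017Q → Q_m = 7.4551.
Social marginal cost = private MC + MEC = 10.755 + 2.443Q.
Set SMC = demand: 10.755 + 2.443Q = 48.472 - 3.017Q → Q* = 6.9079.
Between Q* and Q_m the wedge SMC − demand runs linearly from 0 to MEC(Q_m), so the loss is a triangle.
DWL = ½ × 0.5472 × 2.9877 = 0.8174.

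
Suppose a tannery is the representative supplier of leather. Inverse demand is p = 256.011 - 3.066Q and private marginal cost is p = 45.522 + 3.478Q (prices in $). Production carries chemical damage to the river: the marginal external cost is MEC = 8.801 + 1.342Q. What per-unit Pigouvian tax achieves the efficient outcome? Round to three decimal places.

Social marginal cost = private MC + MEC = 54.323 + 4.820Q.
Set SMC = demand: 54.323 + 4.820Q = 256.011 - 3.066Q → Q* = 25.5755.
The Pigouvian tax equals MEC at Q*: 8.801 + 1.342×25.5755 = 43.1233.

tax = $43.123 per unit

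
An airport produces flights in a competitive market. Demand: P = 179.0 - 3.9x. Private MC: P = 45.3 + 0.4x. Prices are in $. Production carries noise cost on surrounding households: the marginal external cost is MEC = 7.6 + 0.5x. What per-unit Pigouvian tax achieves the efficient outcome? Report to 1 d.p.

Social marginal cost = private MC + MEC = 52.9 + 0.9x.
Set SMC = demand: 52.9 + 0.9x = 179.0 - 3.9x → x* = 26.2708.
The Pigouvian tax equals MEC at x*: 7.6 + 0.5×26.2708 = 20.7354.

tax = $20.7 per unit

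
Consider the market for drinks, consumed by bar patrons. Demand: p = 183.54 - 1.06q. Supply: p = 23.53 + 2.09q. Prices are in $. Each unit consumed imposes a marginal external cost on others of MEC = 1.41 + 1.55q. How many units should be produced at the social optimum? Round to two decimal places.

Social marginal benefit = demand − MEC = 182.13 - 2.61q.
Set SMB = MC: 182.13 - 2.61q = 23.53 + 2.09q → q* = 33.7447.

q* = 33.74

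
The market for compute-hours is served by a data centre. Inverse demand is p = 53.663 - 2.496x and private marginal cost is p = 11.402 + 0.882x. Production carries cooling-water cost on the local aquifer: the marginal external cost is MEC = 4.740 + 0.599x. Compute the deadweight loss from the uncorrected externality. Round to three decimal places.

DWL = 18.817

Market equilibrium (private): 11.402 + 0.882x = 53.663 - 2.496x → x_m = 12.5107.
Social marginal cost = private MC + MEC = 16.142 + 1.481x.
Set SMC = demand: 16.142 + 1.481x = 53.663 - 2.496x → x* = 9.4345.
Height of the DWL triangle at x_m is SMC(x_m) − demand(x_m) = MEC(x_m) = 12.2339.
DWL = ½ × 3.0762 × 12.2339 = 18.8170.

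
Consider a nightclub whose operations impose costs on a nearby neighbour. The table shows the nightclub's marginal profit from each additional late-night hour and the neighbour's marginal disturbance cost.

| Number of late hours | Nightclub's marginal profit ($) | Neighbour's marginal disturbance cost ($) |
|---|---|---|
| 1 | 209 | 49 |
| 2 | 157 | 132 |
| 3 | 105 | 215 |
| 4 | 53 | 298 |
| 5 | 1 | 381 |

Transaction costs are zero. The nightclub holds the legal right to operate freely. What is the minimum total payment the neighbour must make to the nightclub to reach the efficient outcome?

Left alone the nightclub would choose level 5 (marginal profit stays positive).
Efficient level: k* = 2 (marginal profit ≥ marginal disturbance cost through 2).
The neighbour must at least cover the nightclub's forgone profit from cutting 5→2: 105 + 53 + 1 = 159.

$159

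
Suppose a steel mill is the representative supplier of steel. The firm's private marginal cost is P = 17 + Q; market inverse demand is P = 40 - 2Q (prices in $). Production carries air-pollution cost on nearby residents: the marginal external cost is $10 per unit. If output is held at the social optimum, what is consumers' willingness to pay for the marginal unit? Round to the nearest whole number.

P = $31

Social marginal cost = private MC + MEC = 27 + Q.
Set SMC = demand: 27 + Q = 40 - 2Q → Q* = 4.3333.
Consumer price on the demand curve at Q*: 40 − 2×4.3333 = 31.3334.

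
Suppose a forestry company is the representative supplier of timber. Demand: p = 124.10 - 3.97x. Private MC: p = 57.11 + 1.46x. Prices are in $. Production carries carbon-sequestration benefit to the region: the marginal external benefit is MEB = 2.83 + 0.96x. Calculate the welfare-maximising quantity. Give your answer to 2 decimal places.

Social marginal cost = private MC − MEB = 54.28 + 0.50x.
Set SMC = demand: 54.28 + 0.50x = 124.10 - 3.97x → x* = 15.6197.

x* = 15.62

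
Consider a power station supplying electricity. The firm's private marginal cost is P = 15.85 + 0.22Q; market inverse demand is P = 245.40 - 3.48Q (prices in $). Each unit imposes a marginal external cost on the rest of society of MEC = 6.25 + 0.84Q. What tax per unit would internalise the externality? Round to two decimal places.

Social marginal cost = private MC + MEC = 22.10 + 1.06Q.
Set SMC = demand: 22.10 + 1.06Q = 245.40 - 3.48Q → Q* = 49.1850.
The Pigouvian tax equals MEC at Q*: 6.25 + 0.84×49.1850 = 47.5654.

tax = $47.57 per unit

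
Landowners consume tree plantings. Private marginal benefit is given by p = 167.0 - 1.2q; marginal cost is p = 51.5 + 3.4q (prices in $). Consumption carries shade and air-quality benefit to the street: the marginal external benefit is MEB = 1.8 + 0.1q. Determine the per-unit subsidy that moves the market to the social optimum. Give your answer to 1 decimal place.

Social marginal benefit = demand + MEB = 168.8 - 1.1q.
Set SMB = MC: 168.8 - 1.1q = 51.5 + 3.4q → q* = 26.0667.
The Pigouvian subsidy equals MEB at q*: 1.8 + 0.1×26.0667 = 4.4067.

subsidy = $4.4 per unit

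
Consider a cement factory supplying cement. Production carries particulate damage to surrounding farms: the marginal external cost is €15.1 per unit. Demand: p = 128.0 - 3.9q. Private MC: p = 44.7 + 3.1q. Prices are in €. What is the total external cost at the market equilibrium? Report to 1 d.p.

€179.7

Market equilibrium (private): 44.7 + 3.1q = 128.0 - 3.9q → q_m = 11.9000.
Total external cost = MEC × q_m = 15.1 × 11.9000 = 179.6900.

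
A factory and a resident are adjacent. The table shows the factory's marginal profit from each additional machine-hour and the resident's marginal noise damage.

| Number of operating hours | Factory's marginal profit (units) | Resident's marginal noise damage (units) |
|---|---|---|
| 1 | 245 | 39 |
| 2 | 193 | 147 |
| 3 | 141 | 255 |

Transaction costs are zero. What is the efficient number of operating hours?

Bargaining reaches the level where marginal profit last exceeds marginal noise damage.
That holds through level 2 (193 ≥ 147) but not at 3 (141 < 255).

2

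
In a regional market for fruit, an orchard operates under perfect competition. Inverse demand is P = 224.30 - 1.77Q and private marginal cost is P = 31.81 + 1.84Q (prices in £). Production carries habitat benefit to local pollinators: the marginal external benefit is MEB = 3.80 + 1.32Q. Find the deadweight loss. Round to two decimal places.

Market equilibrium (private): 31.81 + 1.84Q = 224.30 - 1.77Q → Q_m = 53.3213.
Social marginal cost = private MC − MEB = 28.01 + 0.52Q.
Set SMC = demand: 28.01 + 0.52Q = 224.30 - 1.77Q → Q* = 85.7162.
The welfare-loss triangle has base |Q_m − Q*| and height MEB(Q_m) (the vertical gap between SMC and demand is zero at Q* and MEB at Q_m).
DWL = ½ × 32.3949 × 74.1842 = 1201.5949.

DWL = £1201.59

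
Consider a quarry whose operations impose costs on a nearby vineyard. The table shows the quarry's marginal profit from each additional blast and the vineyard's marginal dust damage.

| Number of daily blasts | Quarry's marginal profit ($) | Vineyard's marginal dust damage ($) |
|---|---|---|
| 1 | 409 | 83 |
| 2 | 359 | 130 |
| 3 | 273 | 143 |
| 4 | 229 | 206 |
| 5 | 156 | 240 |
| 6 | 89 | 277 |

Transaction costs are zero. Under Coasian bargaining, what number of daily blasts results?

4

Bargaining reaches the level where marginal profit last exceeds marginal dust damage.
That holds through level 4 (229 ≥ 206) but not at 5 (156 < 240).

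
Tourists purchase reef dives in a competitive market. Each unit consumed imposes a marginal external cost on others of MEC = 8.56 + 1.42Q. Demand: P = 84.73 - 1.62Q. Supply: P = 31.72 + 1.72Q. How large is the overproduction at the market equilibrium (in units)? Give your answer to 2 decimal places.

Market equilibrium (private): 31.72 + 1.72Q = 84.73 - 1.62Q → Q_m = 15.8713.
Social marginal benefit = demand − MEC = 76.17 - 3.04Q.
Set SMB = MC: 76.17 - 3.04Q = 31.72 + 1.72Q → Q* = 9.3382.
Gap = |15.8713 − 9.3382| = 6.5331.

6.53 units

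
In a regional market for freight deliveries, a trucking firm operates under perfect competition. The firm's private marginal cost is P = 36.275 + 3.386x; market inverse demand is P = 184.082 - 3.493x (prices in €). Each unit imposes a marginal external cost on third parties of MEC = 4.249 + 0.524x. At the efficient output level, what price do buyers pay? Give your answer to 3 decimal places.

P = €116.346

Social marginal cost = private MC + MEC = 40.524 + 3.910x.
Set SMC = demand: 40.524 + 3.910x = 184.082 - 3.493x → x* = 19.3919.
Consumer price on the demand curve at x*: 184.082 − 3.493×19.3919 = 116.3461.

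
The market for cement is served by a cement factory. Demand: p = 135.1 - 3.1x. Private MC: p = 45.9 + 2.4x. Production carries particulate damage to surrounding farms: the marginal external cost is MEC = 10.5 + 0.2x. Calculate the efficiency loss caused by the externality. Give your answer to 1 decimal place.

DWL = 16.6

Market equilibrium (private): 45.9 + 2.4x = 135.1 - 3.1x → x_m = 16.2182.
Social marginal cost = private MC + MEC = 56.4 + 2.6x.
Set SMC = demand: 56.4 + 2.6x = 135.1 - 3.1x → x* = 13.8070.
Height of the DWL triangle at x_m is SMC(x_m) − demand(x_m) = MEC(x_m) = 13.7436.
DWL = ½ × 2.4112 × 13.7436 = 16.5693.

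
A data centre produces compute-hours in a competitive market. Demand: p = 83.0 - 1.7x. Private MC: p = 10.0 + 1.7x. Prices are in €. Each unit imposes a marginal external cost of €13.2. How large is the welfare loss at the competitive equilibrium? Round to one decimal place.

Market equilibrium (private): 10.0 + 1.7x = 83.0 - 1.7x → x_m = 21.4706.
Social marginal cost = private MC + MEC = 23.2 + 1.7x.
Set SMC = demand: 23.2 + 1.7x = 83.0 - 1.7x → x* = 17.5882.
The welfare-loss triangle has base |x_m − x*| and height MEC(x_m) (the vertical gap between SMC and demand is zero at x* and MEC at x_m).
DWL = ½ × 3.8824 × 13.2000 = 25.6238.

DWL = €25.6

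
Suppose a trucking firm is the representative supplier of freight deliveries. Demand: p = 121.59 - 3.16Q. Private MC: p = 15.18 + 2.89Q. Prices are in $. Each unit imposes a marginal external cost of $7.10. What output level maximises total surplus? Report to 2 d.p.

Social marginal cost = private MC + MEC = 22.28 + 2.89Q.
Set SMC = demand: 22.28 + 2.89Q = 121.59 - 3.16Q → Q* = 16.4149.

Q* = 16.41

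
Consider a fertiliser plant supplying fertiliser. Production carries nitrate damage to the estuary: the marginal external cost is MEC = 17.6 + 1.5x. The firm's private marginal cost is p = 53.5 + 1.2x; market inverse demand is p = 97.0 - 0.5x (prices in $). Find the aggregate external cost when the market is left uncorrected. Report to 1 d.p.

$941.4

Market equilibrium (private): 53.5 + 1.2x = 97.0 - 0.5x → x_m = 25.5882.
Total external cost = ∫₀^{x_m} (17.6 + 1.5x) dx = 17.6×25.5882 + ½×1.5×25.5882² = 941.4193.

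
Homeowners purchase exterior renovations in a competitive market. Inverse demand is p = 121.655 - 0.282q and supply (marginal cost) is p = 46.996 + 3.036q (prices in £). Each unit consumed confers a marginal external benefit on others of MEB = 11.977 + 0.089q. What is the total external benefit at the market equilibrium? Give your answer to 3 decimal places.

Market equilibrium (private): 46.996 + 3.036q = 121.655 - 0.282q → q_m = 22.5012.
Total external benefit = ∫₀^{q_m} (11.977 + 0.089q) dq = 11.977×22.5012 + ½×0.089×22.5012² = 292.0274.

£292.027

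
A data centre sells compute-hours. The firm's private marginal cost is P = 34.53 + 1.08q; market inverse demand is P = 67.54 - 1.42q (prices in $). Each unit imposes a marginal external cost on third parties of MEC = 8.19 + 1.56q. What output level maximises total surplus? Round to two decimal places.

q* = 6.11

Social marginal cost = private MC + MEC = 42.72 + 2.64q.
Set SMC = demand: 42.72 + 2.64q = 67.54 - 1.42q → q* = 6.1133.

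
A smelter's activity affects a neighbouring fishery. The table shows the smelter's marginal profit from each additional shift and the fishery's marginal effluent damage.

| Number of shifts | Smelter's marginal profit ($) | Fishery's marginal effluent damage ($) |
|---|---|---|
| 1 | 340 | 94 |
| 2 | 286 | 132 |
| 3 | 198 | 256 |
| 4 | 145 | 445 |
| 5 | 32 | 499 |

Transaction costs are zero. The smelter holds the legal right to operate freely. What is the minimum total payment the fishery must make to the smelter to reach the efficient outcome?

$375

Left alone the smelter would choose level 5 (marginal profit stays positive).
Efficient level: k* = 2 (marginal profit ≥ marginal effluent damage through 2).
The fishery must at least cover the smelter's forgone profit from cutting 5→2: 198 + 145 + 32 = 375.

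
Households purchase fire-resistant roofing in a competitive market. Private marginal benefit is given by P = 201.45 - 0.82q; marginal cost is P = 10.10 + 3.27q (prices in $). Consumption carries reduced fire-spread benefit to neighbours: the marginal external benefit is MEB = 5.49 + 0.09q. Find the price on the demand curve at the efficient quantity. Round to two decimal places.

Social marginal benefit = demand + MEB = 206.94 - 0.73q.
Set SMB = MC: 206.94 - 0.73q = 10.10 + 3.27q → q* = 49.2100.
Consumer price on the demand curve at q*: 201.45 − 0.82×49.2100 = 161.0978.

P = $161.10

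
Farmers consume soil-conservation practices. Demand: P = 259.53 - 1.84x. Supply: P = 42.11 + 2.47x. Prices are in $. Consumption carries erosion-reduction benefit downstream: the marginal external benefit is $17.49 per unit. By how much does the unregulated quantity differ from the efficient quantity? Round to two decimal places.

Market equilibrium (private): 42.11 + 2.47x = 259.53 - 1.84x → x_m = 50.4455.
Social marginal benefit = demand + MEB = 277.02 - 1.84x.
Set SMB = MC: 277.02 - 1.84x = 42.11 + 2.47x → x* = 54.5035.
Gap = |50.4455 − 54.5035| = 4.0580.

4.06 units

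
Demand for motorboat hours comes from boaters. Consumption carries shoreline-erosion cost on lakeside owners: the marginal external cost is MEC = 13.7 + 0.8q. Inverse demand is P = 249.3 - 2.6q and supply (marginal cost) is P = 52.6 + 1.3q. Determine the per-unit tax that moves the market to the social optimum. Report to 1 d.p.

Social marginal benefit = demand − MEC = 235.6 - 3.4q.
Set SMB = MC: 235.6 - 3.4q = 52.6 + 1.3q → q* = 38.9362.
The Pigouvian tax equals MEC at q*: 13.7 + 0.8×38.9362 = 44.8490.

tax = 44.8 per unit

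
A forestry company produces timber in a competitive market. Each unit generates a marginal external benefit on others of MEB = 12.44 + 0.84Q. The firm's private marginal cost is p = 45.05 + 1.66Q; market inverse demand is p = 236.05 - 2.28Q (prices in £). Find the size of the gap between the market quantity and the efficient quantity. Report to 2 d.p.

17.15 units

Market equilibrium (private): 45.05 + 1.66Q = 236.05 - 2.28Q → Q_m = 48.4772.
Social marginal cost = private MC − MEB = 32.61 + 0.82Q.
Set SMC = demand: 32.61 + 0.82Q = 236.05 - 2.28Q → Q* = 65.6258.
Gap = |48.4772 − 65.6258| = 17.1486.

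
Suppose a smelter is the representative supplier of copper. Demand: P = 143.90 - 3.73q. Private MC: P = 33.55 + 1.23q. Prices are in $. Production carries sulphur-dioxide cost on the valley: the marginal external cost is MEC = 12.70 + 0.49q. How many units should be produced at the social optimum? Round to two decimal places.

q* = 17.92

Social marginal cost = private MC + MEC = 46.25 + 1.72q.
Set SMC = demand: 46.25 + 1.72q = 143.90 - 3.73q → q* = 17.9174.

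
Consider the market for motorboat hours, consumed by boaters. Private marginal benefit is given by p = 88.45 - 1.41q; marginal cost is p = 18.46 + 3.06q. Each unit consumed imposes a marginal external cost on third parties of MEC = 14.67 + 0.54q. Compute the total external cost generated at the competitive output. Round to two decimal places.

Market equilibrium (private): 18.46 + 3.06q = 88.45 - 1.41q → q_m = 15.6577.
Total external cost = ∫₀^{q_m} (14.67 + 0.54q) dq = 14.67×15.6577 + ½×0.54×15.6577² = 295.8926.

295.89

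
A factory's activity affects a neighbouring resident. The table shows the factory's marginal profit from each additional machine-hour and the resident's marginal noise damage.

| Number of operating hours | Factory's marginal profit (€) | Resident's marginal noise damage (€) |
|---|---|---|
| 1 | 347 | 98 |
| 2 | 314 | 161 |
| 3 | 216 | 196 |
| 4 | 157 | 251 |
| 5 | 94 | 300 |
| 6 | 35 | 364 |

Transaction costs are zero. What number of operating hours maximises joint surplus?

Bargaining reaches the level where marginal profit last exceeds marginal noise damage.
That holds through level 3 (216 ≥ 196) but not at 4 (157 < 251).

3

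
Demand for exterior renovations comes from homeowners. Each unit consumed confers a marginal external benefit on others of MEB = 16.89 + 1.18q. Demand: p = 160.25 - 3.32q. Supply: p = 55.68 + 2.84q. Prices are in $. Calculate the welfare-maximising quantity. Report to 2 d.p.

q* = 24.39

Social marginal benefit = demand + MEB = 177.14 - 2.14q.
Set SMB = MC: 177.14 - 2.14q = 55.68 + 2.84q → q* = 24.3896.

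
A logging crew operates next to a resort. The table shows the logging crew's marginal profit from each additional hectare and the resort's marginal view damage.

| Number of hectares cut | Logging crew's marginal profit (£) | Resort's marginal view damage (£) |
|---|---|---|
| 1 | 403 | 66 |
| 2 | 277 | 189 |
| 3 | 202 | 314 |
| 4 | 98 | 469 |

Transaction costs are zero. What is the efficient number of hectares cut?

2

Bargaining reaches the level where marginal profit last exceeds marginal view damage.
That holds through level 2 (277 ≥ 189) but not at 3 (202 < 314).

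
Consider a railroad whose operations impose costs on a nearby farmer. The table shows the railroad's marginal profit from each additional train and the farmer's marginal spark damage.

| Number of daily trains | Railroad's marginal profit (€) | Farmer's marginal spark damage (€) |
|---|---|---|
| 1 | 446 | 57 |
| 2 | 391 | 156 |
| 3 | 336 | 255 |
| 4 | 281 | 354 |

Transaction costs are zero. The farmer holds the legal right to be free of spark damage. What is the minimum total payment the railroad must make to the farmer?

€468

Efficient level: marginal profit ≥ marginal spark damage through level 3, so k* = 3.
With the farmer holding the right, the railroad must at least compensate total damage at k*: 57 + 156 + 255 = 468.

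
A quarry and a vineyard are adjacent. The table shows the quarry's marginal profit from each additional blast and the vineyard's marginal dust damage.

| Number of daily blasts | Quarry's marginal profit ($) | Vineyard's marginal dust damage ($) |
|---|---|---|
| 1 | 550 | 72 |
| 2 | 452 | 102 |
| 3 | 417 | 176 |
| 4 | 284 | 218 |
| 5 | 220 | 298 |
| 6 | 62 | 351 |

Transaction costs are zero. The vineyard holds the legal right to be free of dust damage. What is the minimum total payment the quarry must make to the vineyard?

Efficient level: marginal profit ≥ marginal dust damage through level 4, so k* = 4.
With the vineyard holding the right, the quarry must at least compensate total damage at k*: 72 + 102 + 176 + 218 = 568.

$568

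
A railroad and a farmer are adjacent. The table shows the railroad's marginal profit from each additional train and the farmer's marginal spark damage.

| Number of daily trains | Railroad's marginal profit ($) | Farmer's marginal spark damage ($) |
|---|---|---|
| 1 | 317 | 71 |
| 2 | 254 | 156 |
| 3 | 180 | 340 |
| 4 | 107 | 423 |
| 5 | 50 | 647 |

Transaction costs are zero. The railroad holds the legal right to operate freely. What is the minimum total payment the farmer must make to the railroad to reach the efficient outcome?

Left alone the railroad would choose level 5 (marginal profit stays positive).
Efficient level: k* = 2 (marginal profit ≥ marginal spark damage through 2).
The farmer must at least cover the railroad's forgone profit from cutting 5→2: 180 + 107 + 50 = 337.

$337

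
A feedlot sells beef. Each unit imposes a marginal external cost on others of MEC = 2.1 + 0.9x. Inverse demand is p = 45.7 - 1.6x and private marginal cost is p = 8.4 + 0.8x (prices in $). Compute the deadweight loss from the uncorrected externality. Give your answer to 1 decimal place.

DWL = $39.2

Market equilibrium (private): 8.4 + 0.8x = 45.7 - 1.6x → x_m = 15.5417.
Social marginal cost = private MC + MEC = 10.5 + 1.7x.
Set SMC = demand: 10.5 + 1.7x = 45.7 - 1.6x → x* = 10.6667.
The loss is the area between SMC and demand from x* to x_m; with linear curves that's a triangle of height MEC(x_m).
DWL = ½ × 4.8750 × 16.0875 = 39.2133.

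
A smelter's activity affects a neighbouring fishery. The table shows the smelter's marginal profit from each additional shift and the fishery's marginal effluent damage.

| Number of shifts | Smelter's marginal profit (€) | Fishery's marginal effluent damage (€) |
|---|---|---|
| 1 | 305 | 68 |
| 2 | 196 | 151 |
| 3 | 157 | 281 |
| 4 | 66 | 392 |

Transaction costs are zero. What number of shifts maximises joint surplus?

Bargaining reaches the level where marginal profit last exceeds marginal effluent damage.
That holds through level 2 (196 ≥ 151) but not at 3 (157 < 281).

2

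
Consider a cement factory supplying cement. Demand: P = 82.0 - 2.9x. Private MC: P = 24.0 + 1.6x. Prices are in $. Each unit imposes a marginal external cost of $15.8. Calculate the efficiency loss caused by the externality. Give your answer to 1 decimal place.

DWL = $27.7

Market equilibrium (private): 24.0 + 1.6x = 82.0 - 2.9x → x_m = 12.8889.
Social marginal cost = private MC + MEC = 39.8 + 1.6x.
Set SMC = demand: 39.8 + 1.6x = 82.0 - 2.9x → x* = 9.3778.
The loss is the area between SMC and demand from x* to x_m; with linear curves that's a triangle of height MEC(x_m).
DWL = ½ × 3.5111 × 15.8000 = 27.7377.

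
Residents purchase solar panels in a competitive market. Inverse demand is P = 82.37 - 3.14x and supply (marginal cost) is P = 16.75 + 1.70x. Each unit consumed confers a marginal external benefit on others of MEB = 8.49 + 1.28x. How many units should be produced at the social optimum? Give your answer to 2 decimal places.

Social marginal benefit = demand + MEB = 90.86 - 1.86x.
Set SMB = MC: 90.86 - 1.86x = 16.75 + 1.70x → x* = 20.8174.

x* = 20.82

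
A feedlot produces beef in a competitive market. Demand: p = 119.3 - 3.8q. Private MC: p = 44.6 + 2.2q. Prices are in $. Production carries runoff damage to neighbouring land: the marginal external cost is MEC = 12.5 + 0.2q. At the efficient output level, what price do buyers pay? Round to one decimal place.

Social marginal cost = private MC + MEC = 57.1 + 2.4q.
Set SMC = demand: 57.1 + 2.4q = 119.3 - 3.8q → q* = 10.0323.
Consumer price on the demand curve at q*: 119.3 − 3.8×10.0323 = 81.1773.

P = $81.2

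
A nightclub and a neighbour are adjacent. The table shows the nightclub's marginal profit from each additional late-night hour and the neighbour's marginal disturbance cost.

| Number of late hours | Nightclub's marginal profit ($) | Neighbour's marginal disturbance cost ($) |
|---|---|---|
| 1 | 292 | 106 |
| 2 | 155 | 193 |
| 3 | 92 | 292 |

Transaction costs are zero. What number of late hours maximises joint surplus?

Bargaining reaches the level where marginal profit last exceeds marginal disturbance cost.
That holds through level 1 (292 ≥ 106) but not at 2 (155 < 193).

1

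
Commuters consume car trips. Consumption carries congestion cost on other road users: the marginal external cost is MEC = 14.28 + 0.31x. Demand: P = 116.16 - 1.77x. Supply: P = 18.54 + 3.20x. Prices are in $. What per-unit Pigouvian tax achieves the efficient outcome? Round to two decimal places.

Social marginal benefit = demand − MEC = 101.88 - 2.08x.
Set SMB = MC: 101.88 - 2.08x = 18.54 + 3.20x → x* = 15.7841.
The Pigouvian tax equals MEC at x*: 14.28 + 0.31×15.7841 = 19.1731.

tax = $19.17 per unit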